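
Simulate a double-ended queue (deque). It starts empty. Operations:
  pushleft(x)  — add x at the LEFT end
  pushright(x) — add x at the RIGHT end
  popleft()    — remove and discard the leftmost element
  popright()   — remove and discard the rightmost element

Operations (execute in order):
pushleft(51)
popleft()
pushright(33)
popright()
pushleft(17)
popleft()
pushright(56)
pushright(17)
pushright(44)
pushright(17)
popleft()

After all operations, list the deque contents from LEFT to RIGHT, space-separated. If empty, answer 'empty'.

Answer: 17 44 17

Derivation:
pushleft(51): [51]
popleft(): []
pushright(33): [33]
popright(): []
pushleft(17): [17]
popleft(): []
pushright(56): [56]
pushright(17): [56, 17]
pushright(44): [56, 17, 44]
pushright(17): [56, 17, 44, 17]
popleft(): [17, 44, 17]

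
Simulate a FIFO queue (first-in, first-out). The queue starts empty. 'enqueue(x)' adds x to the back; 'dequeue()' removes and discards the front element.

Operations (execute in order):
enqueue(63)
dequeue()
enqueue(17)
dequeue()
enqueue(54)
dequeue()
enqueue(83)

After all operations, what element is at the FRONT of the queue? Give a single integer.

enqueue(63): queue = [63]
dequeue(): queue = []
enqueue(17): queue = [17]
dequeue(): queue = []
enqueue(54): queue = [54]
dequeue(): queue = []
enqueue(83): queue = [83]

Answer: 83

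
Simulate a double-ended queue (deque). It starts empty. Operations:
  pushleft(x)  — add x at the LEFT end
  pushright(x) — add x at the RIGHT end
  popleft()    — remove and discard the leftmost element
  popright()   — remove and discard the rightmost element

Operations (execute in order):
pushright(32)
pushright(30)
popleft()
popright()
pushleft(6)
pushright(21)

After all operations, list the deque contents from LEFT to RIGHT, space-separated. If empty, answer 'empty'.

Answer: 6 21

Derivation:
pushright(32): [32]
pushright(30): [32, 30]
popleft(): [30]
popright(): []
pushleft(6): [6]
pushright(21): [6, 21]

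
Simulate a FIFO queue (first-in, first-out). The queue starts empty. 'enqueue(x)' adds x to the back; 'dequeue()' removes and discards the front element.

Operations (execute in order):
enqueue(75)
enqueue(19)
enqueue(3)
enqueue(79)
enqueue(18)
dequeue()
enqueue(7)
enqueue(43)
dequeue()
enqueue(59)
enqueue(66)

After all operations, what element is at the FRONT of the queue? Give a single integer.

enqueue(75): queue = [75]
enqueue(19): queue = [75, 19]
enqueue(3): queue = [75, 19, 3]
enqueue(79): queue = [75, 19, 3, 79]
enqueue(18): queue = [75, 19, 3, 79, 18]
dequeue(): queue = [19, 3, 79, 18]
enqueue(7): queue = [19, 3, 79, 18, 7]
enqueue(43): queue = [19, 3, 79, 18, 7, 43]
dequeue(): queue = [3, 79, 18, 7, 43]
enqueue(59): queue = [3, 79, 18, 7, 43, 59]
enqueue(66): queue = [3, 79, 18, 7, 43, 59, 66]

Answer: 3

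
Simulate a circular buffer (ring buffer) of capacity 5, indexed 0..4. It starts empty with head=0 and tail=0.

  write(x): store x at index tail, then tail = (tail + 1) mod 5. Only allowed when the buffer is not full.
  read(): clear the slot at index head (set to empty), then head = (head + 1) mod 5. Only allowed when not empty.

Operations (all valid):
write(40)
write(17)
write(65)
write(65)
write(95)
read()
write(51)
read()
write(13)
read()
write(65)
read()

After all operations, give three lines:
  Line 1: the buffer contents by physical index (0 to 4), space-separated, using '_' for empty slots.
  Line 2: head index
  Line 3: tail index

write(40): buf=[40 _ _ _ _], head=0, tail=1, size=1
write(17): buf=[40 17 _ _ _], head=0, tail=2, size=2
write(65): buf=[40 17 65 _ _], head=0, tail=3, size=3
write(65): buf=[40 17 65 65 _], head=0, tail=4, size=4
write(95): buf=[40 17 65 65 95], head=0, tail=0, size=5
read(): buf=[_ 17 65 65 95], head=1, tail=0, size=4
write(51): buf=[51 17 65 65 95], head=1, tail=1, size=5
read(): buf=[51 _ 65 65 95], head=2, tail=1, size=4
write(13): buf=[51 13 65 65 95], head=2, tail=2, size=5
read(): buf=[51 13 _ 65 95], head=3, tail=2, size=4
write(65): buf=[51 13 65 65 95], head=3, tail=3, size=5
read(): buf=[51 13 65 _ 95], head=4, tail=3, size=4

Answer: 51 13 65 _ 95
4
3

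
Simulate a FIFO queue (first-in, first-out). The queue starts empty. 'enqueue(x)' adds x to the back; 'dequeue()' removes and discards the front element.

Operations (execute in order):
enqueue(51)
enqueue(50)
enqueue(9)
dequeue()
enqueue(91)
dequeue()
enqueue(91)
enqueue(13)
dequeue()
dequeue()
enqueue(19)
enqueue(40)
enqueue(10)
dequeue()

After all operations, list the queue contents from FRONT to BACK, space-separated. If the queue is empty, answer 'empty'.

enqueue(51): [51]
enqueue(50): [51, 50]
enqueue(9): [51, 50, 9]
dequeue(): [50, 9]
enqueue(91): [50, 9, 91]
dequeue(): [9, 91]
enqueue(91): [9, 91, 91]
enqueue(13): [9, 91, 91, 13]
dequeue(): [91, 91, 13]
dequeue(): [91, 13]
enqueue(19): [91, 13, 19]
enqueue(40): [91, 13, 19, 40]
enqueue(10): [91, 13, 19, 40, 10]
dequeue(): [13, 19, 40, 10]

Answer: 13 19 40 10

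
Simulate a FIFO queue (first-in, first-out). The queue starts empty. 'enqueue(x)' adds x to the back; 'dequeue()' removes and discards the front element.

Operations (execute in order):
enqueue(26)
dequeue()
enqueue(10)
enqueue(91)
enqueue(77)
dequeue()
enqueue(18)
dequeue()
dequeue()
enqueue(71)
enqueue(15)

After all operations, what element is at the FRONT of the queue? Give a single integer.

Answer: 18

Derivation:
enqueue(26): queue = [26]
dequeue(): queue = []
enqueue(10): queue = [10]
enqueue(91): queue = [10, 91]
enqueue(77): queue = [10, 91, 77]
dequeue(): queue = [91, 77]
enqueue(18): queue = [91, 77, 18]
dequeue(): queue = [77, 18]
dequeue(): queue = [18]
enqueue(71): queue = [18, 71]
enqueue(15): queue = [18, 71, 15]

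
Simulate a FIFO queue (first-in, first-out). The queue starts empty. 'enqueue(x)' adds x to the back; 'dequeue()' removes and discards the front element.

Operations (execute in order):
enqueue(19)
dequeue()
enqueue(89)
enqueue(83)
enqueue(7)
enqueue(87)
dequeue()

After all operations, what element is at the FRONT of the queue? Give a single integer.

Answer: 83

Derivation:
enqueue(19): queue = [19]
dequeue(): queue = []
enqueue(89): queue = [89]
enqueue(83): queue = [89, 83]
enqueue(7): queue = [89, 83, 7]
enqueue(87): queue = [89, 83, 7, 87]
dequeue(): queue = [83, 7, 87]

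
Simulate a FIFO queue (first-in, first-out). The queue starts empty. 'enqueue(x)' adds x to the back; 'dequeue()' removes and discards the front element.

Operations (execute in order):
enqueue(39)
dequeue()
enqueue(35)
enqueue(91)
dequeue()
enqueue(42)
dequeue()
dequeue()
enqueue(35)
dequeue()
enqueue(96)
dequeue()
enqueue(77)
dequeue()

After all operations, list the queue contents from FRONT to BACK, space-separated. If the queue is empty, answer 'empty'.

enqueue(39): [39]
dequeue(): []
enqueue(35): [35]
enqueue(91): [35, 91]
dequeue(): [91]
enqueue(42): [91, 42]
dequeue(): [42]
dequeue(): []
enqueue(35): [35]
dequeue(): []
enqueue(96): [96]
dequeue(): []
enqueue(77): [77]
dequeue(): []

Answer: empty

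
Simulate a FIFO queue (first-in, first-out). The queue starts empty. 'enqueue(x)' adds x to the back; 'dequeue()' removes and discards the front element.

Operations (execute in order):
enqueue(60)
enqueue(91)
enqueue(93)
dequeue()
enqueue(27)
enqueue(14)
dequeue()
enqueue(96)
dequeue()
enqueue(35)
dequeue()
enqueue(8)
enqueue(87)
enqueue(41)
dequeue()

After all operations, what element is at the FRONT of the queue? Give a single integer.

enqueue(60): queue = [60]
enqueue(91): queue = [60, 91]
enqueue(93): queue = [60, 91, 93]
dequeue(): queue = [91, 93]
enqueue(27): queue = [91, 93, 27]
enqueue(14): queue = [91, 93, 27, 14]
dequeue(): queue = [93, 27, 14]
enqueue(96): queue = [93, 27, 14, 96]
dequeue(): queue = [27, 14, 96]
enqueue(35): queue = [27, 14, 96, 35]
dequeue(): queue = [14, 96, 35]
enqueue(8): queue = [14, 96, 35, 8]
enqueue(87): queue = [14, 96, 35, 8, 87]
enqueue(41): queue = [14, 96, 35, 8, 87, 41]
dequeue(): queue = [96, 35, 8, 87, 41]

Answer: 96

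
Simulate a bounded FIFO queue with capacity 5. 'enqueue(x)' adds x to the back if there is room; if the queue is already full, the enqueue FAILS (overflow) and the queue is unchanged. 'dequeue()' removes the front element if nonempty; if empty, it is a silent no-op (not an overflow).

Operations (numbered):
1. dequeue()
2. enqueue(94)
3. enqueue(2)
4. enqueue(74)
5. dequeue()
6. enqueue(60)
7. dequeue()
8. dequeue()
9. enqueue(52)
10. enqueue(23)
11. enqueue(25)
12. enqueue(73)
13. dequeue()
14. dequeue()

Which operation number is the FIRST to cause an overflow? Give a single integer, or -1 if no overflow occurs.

1. dequeue(): empty, no-op, size=0
2. enqueue(94): size=1
3. enqueue(2): size=2
4. enqueue(74): size=3
5. dequeue(): size=2
6. enqueue(60): size=3
7. dequeue(): size=2
8. dequeue(): size=1
9. enqueue(52): size=2
10. enqueue(23): size=3
11. enqueue(25): size=4
12. enqueue(73): size=5
13. dequeue(): size=4
14. dequeue(): size=3

Answer: -1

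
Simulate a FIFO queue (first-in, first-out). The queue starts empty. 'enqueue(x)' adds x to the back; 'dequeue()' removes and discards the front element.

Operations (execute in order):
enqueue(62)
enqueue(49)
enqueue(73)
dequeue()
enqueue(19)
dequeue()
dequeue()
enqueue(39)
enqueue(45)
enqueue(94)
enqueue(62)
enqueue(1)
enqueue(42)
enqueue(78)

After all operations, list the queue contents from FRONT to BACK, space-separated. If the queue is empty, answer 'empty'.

Answer: 19 39 45 94 62 1 42 78

Derivation:
enqueue(62): [62]
enqueue(49): [62, 49]
enqueue(73): [62, 49, 73]
dequeue(): [49, 73]
enqueue(19): [49, 73, 19]
dequeue(): [73, 19]
dequeue(): [19]
enqueue(39): [19, 39]
enqueue(45): [19, 39, 45]
enqueue(94): [19, 39, 45, 94]
enqueue(62): [19, 39, 45, 94, 62]
enqueue(1): [19, 39, 45, 94, 62, 1]
enqueue(42): [19, 39, 45, 94, 62, 1, 42]
enqueue(78): [19, 39, 45, 94, 62, 1, 42, 78]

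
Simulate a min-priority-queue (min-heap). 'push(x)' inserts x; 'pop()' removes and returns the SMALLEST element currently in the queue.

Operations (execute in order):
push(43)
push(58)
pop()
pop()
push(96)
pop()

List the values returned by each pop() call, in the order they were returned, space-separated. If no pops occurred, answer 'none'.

push(43): heap contents = [43]
push(58): heap contents = [43, 58]
pop() → 43: heap contents = [58]
pop() → 58: heap contents = []
push(96): heap contents = [96]
pop() → 96: heap contents = []

Answer: 43 58 96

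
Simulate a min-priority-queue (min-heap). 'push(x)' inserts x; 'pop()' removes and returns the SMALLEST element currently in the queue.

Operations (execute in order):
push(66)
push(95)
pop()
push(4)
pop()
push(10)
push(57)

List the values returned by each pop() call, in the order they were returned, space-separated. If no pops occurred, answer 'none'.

push(66): heap contents = [66]
push(95): heap contents = [66, 95]
pop() → 66: heap contents = [95]
push(4): heap contents = [4, 95]
pop() → 4: heap contents = [95]
push(10): heap contents = [10, 95]
push(57): heap contents = [10, 57, 95]

Answer: 66 4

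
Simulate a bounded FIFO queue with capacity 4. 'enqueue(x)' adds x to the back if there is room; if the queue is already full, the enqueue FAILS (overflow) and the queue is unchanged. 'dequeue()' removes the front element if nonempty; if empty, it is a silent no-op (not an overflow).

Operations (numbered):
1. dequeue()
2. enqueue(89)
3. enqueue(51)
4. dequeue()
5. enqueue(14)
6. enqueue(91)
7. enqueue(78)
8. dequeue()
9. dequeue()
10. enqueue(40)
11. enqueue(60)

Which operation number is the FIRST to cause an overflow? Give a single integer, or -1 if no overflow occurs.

1. dequeue(): empty, no-op, size=0
2. enqueue(89): size=1
3. enqueue(51): size=2
4. dequeue(): size=1
5. enqueue(14): size=2
6. enqueue(91): size=3
7. enqueue(78): size=4
8. dequeue(): size=3
9. dequeue(): size=2
10. enqueue(40): size=3
11. enqueue(60): size=4

Answer: -1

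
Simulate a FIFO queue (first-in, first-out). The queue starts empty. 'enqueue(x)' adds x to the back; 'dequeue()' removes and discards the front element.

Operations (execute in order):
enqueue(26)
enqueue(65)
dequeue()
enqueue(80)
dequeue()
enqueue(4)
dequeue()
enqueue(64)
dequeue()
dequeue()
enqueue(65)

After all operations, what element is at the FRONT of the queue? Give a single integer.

enqueue(26): queue = [26]
enqueue(65): queue = [26, 65]
dequeue(): queue = [65]
enqueue(80): queue = [65, 80]
dequeue(): queue = [80]
enqueue(4): queue = [80, 4]
dequeue(): queue = [4]
enqueue(64): queue = [4, 64]
dequeue(): queue = [64]
dequeue(): queue = []
enqueue(65): queue = [65]

Answer: 65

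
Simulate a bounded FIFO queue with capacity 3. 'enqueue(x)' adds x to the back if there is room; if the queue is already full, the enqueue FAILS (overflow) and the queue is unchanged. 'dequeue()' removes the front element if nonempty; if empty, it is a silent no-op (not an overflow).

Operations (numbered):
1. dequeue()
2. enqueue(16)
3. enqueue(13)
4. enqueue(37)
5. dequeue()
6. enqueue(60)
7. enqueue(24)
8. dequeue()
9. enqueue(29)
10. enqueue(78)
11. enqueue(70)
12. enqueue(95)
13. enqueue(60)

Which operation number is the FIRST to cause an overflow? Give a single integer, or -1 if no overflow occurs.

Answer: 7

Derivation:
1. dequeue(): empty, no-op, size=0
2. enqueue(16): size=1
3. enqueue(13): size=2
4. enqueue(37): size=3
5. dequeue(): size=2
6. enqueue(60): size=3
7. enqueue(24): size=3=cap → OVERFLOW (fail)
8. dequeue(): size=2
9. enqueue(29): size=3
10. enqueue(78): size=3=cap → OVERFLOW (fail)
11. enqueue(70): size=3=cap → OVERFLOW (fail)
12. enqueue(95): size=3=cap → OVERFLOW (fail)
13. enqueue(60): size=3=cap → OVERFLOW (fail)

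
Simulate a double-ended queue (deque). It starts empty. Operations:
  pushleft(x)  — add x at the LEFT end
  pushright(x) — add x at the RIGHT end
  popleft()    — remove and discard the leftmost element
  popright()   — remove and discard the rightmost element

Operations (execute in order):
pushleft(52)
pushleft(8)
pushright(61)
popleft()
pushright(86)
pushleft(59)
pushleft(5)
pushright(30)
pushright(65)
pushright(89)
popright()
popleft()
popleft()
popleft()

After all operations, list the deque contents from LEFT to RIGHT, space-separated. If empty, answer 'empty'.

Answer: 61 86 30 65

Derivation:
pushleft(52): [52]
pushleft(8): [8, 52]
pushright(61): [8, 52, 61]
popleft(): [52, 61]
pushright(86): [52, 61, 86]
pushleft(59): [59, 52, 61, 86]
pushleft(5): [5, 59, 52, 61, 86]
pushright(30): [5, 59, 52, 61, 86, 30]
pushright(65): [5, 59, 52, 61, 86, 30, 65]
pushright(89): [5, 59, 52, 61, 86, 30, 65, 89]
popright(): [5, 59, 52, 61, 86, 30, 65]
popleft(): [59, 52, 61, 86, 30, 65]
popleft(): [52, 61, 86, 30, 65]
popleft(): [61, 86, 30, 65]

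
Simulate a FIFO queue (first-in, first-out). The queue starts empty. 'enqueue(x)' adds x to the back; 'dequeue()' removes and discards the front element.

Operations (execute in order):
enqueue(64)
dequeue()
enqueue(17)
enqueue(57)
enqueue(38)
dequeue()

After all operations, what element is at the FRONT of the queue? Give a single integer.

enqueue(64): queue = [64]
dequeue(): queue = []
enqueue(17): queue = [17]
enqueue(57): queue = [17, 57]
enqueue(38): queue = [17, 57, 38]
dequeue(): queue = [57, 38]

Answer: 57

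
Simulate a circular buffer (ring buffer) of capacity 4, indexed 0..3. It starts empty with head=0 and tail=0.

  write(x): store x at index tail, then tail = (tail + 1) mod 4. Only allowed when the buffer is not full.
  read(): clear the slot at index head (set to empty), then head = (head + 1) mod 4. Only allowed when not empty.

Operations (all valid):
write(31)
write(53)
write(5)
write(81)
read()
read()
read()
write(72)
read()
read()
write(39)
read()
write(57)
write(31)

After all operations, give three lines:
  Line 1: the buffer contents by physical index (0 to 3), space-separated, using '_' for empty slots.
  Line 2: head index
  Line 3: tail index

Answer: _ _ 57 31
2
0

Derivation:
write(31): buf=[31 _ _ _], head=0, tail=1, size=1
write(53): buf=[31 53 _ _], head=0, tail=2, size=2
write(5): buf=[31 53 5 _], head=0, tail=3, size=3
write(81): buf=[31 53 5 81], head=0, tail=0, size=4
read(): buf=[_ 53 5 81], head=1, tail=0, size=3
read(): buf=[_ _ 5 81], head=2, tail=0, size=2
read(): buf=[_ _ _ 81], head=3, tail=0, size=1
write(72): buf=[72 _ _ 81], head=3, tail=1, size=2
read(): buf=[72 _ _ _], head=0, tail=1, size=1
read(): buf=[_ _ _ _], head=1, tail=1, size=0
write(39): buf=[_ 39 _ _], head=1, tail=2, size=1
read(): buf=[_ _ _ _], head=2, tail=2, size=0
write(57): buf=[_ _ 57 _], head=2, tail=3, size=1
write(31): buf=[_ _ 57 31], head=2, tail=0, size=2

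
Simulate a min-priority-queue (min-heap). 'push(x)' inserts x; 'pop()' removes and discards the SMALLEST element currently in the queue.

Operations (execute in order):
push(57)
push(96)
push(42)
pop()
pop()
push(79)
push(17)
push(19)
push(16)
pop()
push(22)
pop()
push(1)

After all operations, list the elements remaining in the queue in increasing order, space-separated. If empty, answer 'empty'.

push(57): heap contents = [57]
push(96): heap contents = [57, 96]
push(42): heap contents = [42, 57, 96]
pop() → 42: heap contents = [57, 96]
pop() → 57: heap contents = [96]
push(79): heap contents = [79, 96]
push(17): heap contents = [17, 79, 96]
push(19): heap contents = [17, 19, 79, 96]
push(16): heap contents = [16, 17, 19, 79, 96]
pop() → 16: heap contents = [17, 19, 79, 96]
push(22): heap contents = [17, 19, 22, 79, 96]
pop() → 17: heap contents = [19, 22, 79, 96]
push(1): heap contents = [1, 19, 22, 79, 96]

Answer: 1 19 22 79 96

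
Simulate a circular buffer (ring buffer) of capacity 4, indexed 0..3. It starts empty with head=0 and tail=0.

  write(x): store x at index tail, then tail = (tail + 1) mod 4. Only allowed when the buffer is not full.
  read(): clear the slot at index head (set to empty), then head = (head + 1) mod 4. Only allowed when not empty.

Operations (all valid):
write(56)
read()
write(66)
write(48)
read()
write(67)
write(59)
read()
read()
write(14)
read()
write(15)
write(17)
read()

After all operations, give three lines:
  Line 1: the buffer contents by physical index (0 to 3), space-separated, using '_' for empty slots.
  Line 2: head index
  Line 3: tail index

write(56): buf=[56 _ _ _], head=0, tail=1, size=1
read(): buf=[_ _ _ _], head=1, tail=1, size=0
write(66): buf=[_ 66 _ _], head=1, tail=2, size=1
write(48): buf=[_ 66 48 _], head=1, tail=3, size=2
read(): buf=[_ _ 48 _], head=2, tail=3, size=1
write(67): buf=[_ _ 48 67], head=2, tail=0, size=2
write(59): buf=[59 _ 48 67], head=2, tail=1, size=3
read(): buf=[59 _ _ 67], head=3, tail=1, size=2
read(): buf=[59 _ _ _], head=0, tail=1, size=1
write(14): buf=[59 14 _ _], head=0, tail=2, size=2
read(): buf=[_ 14 _ _], head=1, tail=2, size=1
write(15): buf=[_ 14 15 _], head=1, tail=3, size=2
write(17): buf=[_ 14 15 17], head=1, tail=0, size=3
read(): buf=[_ _ 15 17], head=2, tail=0, size=2

Answer: _ _ 15 17
2
0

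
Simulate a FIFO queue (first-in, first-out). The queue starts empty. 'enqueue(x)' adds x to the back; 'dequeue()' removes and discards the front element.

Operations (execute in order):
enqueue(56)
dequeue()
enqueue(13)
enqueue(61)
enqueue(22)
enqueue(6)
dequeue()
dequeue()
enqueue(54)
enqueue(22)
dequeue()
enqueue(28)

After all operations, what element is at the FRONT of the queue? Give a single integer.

enqueue(56): queue = [56]
dequeue(): queue = []
enqueue(13): queue = [13]
enqueue(61): queue = [13, 61]
enqueue(22): queue = [13, 61, 22]
enqueue(6): queue = [13, 61, 22, 6]
dequeue(): queue = [61, 22, 6]
dequeue(): queue = [22, 6]
enqueue(54): queue = [22, 6, 54]
enqueue(22): queue = [22, 6, 54, 22]
dequeue(): queue = [6, 54, 22]
enqueue(28): queue = [6, 54, 22, 28]

Answer: 6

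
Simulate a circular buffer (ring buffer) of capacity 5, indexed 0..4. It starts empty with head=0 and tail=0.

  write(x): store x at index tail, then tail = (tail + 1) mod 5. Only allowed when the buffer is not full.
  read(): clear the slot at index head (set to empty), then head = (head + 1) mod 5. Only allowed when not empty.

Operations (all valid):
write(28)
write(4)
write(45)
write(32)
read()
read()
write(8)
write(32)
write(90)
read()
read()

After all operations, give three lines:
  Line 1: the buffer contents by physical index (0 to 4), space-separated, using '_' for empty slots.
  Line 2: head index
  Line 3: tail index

Answer: 32 90 _ _ 8
4
2

Derivation:
write(28): buf=[28 _ _ _ _], head=0, tail=1, size=1
write(4): buf=[28 4 _ _ _], head=0, tail=2, size=2
write(45): buf=[28 4 45 _ _], head=0, tail=3, size=3
write(32): buf=[28 4 45 32 _], head=0, tail=4, size=4
read(): buf=[_ 4 45 32 _], head=1, tail=4, size=3
read(): buf=[_ _ 45 32 _], head=2, tail=4, size=2
write(8): buf=[_ _ 45 32 8], head=2, tail=0, size=3
write(32): buf=[32 _ 45 32 8], head=2, tail=1, size=4
write(90): buf=[32 90 45 32 8], head=2, tail=2, size=5
read(): buf=[32 90 _ 32 8], head=3, tail=2, size=4
read(): buf=[32 90 _ _ 8], head=4, tail=2, size=3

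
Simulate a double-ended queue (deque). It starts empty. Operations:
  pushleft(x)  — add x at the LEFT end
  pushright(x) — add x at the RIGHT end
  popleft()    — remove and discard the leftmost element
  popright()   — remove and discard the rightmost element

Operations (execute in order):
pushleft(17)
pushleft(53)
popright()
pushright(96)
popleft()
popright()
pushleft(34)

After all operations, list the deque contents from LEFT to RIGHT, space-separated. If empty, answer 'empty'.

Answer: 34

Derivation:
pushleft(17): [17]
pushleft(53): [53, 17]
popright(): [53]
pushright(96): [53, 96]
popleft(): [96]
popright(): []
pushleft(34): [34]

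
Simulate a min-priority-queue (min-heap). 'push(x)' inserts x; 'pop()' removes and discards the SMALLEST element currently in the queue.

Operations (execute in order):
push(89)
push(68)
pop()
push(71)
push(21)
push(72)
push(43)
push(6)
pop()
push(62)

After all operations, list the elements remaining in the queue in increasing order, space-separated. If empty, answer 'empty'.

Answer: 21 43 62 71 72 89

Derivation:
push(89): heap contents = [89]
push(68): heap contents = [68, 89]
pop() → 68: heap contents = [89]
push(71): heap contents = [71, 89]
push(21): heap contents = [21, 71, 89]
push(72): heap contents = [21, 71, 72, 89]
push(43): heap contents = [21, 43, 71, 72, 89]
push(6): heap contents = [6, 21, 43, 71, 72, 89]
pop() → 6: heap contents = [21, 43, 71, 72, 89]
push(62): heap contents = [21, 43, 62, 71, 72, 89]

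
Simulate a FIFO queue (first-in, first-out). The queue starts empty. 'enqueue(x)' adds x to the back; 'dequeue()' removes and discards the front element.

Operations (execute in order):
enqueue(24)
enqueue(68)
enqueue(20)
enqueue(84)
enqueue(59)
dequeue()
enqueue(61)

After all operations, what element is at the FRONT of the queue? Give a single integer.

enqueue(24): queue = [24]
enqueue(68): queue = [24, 68]
enqueue(20): queue = [24, 68, 20]
enqueue(84): queue = [24, 68, 20, 84]
enqueue(59): queue = [24, 68, 20, 84, 59]
dequeue(): queue = [68, 20, 84, 59]
enqueue(61): queue = [68, 20, 84, 59, 61]

Answer: 68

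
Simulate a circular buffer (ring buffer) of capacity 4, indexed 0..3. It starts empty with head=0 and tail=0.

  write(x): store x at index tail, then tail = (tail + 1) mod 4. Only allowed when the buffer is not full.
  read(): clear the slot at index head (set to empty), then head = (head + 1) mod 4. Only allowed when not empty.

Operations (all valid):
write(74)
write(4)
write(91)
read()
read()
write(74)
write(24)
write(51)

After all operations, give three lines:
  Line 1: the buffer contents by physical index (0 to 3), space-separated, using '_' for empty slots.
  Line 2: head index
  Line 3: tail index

Answer: 24 51 91 74
2
2

Derivation:
write(74): buf=[74 _ _ _], head=0, tail=1, size=1
write(4): buf=[74 4 _ _], head=0, tail=2, size=2
write(91): buf=[74 4 91 _], head=0, tail=3, size=3
read(): buf=[_ 4 91 _], head=1, tail=3, size=2
read(): buf=[_ _ 91 _], head=2, tail=3, size=1
write(74): buf=[_ _ 91 74], head=2, tail=0, size=2
write(24): buf=[24 _ 91 74], head=2, tail=1, size=3
write(51): buf=[24 51 91 74], head=2, tail=2, size=4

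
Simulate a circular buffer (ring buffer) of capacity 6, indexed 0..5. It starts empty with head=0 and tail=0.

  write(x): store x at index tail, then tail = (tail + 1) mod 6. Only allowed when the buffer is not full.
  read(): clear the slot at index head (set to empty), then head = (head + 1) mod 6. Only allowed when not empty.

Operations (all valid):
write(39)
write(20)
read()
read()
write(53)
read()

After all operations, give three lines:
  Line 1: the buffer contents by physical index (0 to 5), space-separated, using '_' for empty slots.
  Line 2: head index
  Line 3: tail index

Answer: _ _ _ _ _ _
3
3

Derivation:
write(39): buf=[39 _ _ _ _ _], head=0, tail=1, size=1
write(20): buf=[39 20 _ _ _ _], head=0, tail=2, size=2
read(): buf=[_ 20 _ _ _ _], head=1, tail=2, size=1
read(): buf=[_ _ _ _ _ _], head=2, tail=2, size=0
write(53): buf=[_ _ 53 _ _ _], head=2, tail=3, size=1
read(): buf=[_ _ _ _ _ _], head=3, tail=3, size=0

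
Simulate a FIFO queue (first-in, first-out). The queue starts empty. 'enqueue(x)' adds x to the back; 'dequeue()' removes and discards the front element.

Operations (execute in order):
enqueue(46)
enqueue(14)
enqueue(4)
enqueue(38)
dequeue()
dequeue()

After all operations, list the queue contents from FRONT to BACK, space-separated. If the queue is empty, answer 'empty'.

enqueue(46): [46]
enqueue(14): [46, 14]
enqueue(4): [46, 14, 4]
enqueue(38): [46, 14, 4, 38]
dequeue(): [14, 4, 38]
dequeue(): [4, 38]

Answer: 4 38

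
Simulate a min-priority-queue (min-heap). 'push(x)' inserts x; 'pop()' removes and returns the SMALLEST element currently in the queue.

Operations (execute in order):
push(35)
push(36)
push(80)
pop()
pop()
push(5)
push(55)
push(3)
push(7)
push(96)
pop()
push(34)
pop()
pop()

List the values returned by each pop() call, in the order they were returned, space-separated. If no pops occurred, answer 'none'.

push(35): heap contents = [35]
push(36): heap contents = [35, 36]
push(80): heap contents = [35, 36, 80]
pop() → 35: heap contents = [36, 80]
pop() → 36: heap contents = [80]
push(5): heap contents = [5, 80]
push(55): heap contents = [5, 55, 80]
push(3): heap contents = [3, 5, 55, 80]
push(7): heap contents = [3, 5, 7, 55, 80]
push(96): heap contents = [3, 5, 7, 55, 80, 96]
pop() → 3: heap contents = [5, 7, 55, 80, 96]
push(34): heap contents = [5, 7, 34, 55, 80, 96]
pop() → 5: heap contents = [7, 34, 55, 80, 96]
pop() → 7: heap contents = [34, 55, 80, 96]

Answer: 35 36 3 5 7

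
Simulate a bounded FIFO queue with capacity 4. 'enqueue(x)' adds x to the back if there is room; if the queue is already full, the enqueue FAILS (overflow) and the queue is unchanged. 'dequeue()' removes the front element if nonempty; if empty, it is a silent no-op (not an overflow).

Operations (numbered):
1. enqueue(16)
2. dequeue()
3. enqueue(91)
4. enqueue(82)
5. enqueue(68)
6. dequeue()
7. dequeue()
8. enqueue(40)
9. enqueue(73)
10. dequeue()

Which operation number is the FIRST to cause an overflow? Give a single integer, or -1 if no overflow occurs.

Answer: -1

Derivation:
1. enqueue(16): size=1
2. dequeue(): size=0
3. enqueue(91): size=1
4. enqueue(82): size=2
5. enqueue(68): size=3
6. dequeue(): size=2
7. dequeue(): size=1
8. enqueue(40): size=2
9. enqueue(73): size=3
10. dequeue(): size=2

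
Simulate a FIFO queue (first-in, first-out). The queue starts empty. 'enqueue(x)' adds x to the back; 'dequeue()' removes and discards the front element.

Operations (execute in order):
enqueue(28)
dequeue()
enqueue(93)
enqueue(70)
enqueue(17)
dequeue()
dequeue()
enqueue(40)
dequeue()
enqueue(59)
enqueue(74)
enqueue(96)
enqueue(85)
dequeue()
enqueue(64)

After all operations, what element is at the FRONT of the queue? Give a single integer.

enqueue(28): queue = [28]
dequeue(): queue = []
enqueue(93): queue = [93]
enqueue(70): queue = [93, 70]
enqueue(17): queue = [93, 70, 17]
dequeue(): queue = [70, 17]
dequeue(): queue = [17]
enqueue(40): queue = [17, 40]
dequeue(): queue = [40]
enqueue(59): queue = [40, 59]
enqueue(74): queue = [40, 59, 74]
enqueue(96): queue = [40, 59, 74, 96]
enqueue(85): queue = [40, 59, 74, 96, 85]
dequeue(): queue = [59, 74, 96, 85]
enqueue(64): queue = [59, 74, 96, 85, 64]

Answer: 59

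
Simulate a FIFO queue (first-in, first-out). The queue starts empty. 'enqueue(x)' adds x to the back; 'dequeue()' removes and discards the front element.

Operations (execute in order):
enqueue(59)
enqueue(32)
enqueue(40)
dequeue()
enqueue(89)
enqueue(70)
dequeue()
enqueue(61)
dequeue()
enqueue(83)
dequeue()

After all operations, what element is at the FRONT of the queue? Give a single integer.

Answer: 70

Derivation:
enqueue(59): queue = [59]
enqueue(32): queue = [59, 32]
enqueue(40): queue = [59, 32, 40]
dequeue(): queue = [32, 40]
enqueue(89): queue = [32, 40, 89]
enqueue(70): queue = [32, 40, 89, 70]
dequeue(): queue = [40, 89, 70]
enqueue(61): queue = [40, 89, 70, 61]
dequeue(): queue = [89, 70, 61]
enqueue(83): queue = [89, 70, 61, 83]
dequeue(): queue = [70, 61, 83]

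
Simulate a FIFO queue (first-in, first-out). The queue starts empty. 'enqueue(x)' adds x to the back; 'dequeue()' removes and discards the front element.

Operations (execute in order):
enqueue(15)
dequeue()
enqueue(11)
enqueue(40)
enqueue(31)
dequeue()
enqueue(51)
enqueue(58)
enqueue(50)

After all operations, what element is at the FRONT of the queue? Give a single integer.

Answer: 40

Derivation:
enqueue(15): queue = [15]
dequeue(): queue = []
enqueue(11): queue = [11]
enqueue(40): queue = [11, 40]
enqueue(31): queue = [11, 40, 31]
dequeue(): queue = [40, 31]
enqueue(51): queue = [40, 31, 51]
enqueue(58): queue = [40, 31, 51, 58]
enqueue(50): queue = [40, 31, 51, 58, 50]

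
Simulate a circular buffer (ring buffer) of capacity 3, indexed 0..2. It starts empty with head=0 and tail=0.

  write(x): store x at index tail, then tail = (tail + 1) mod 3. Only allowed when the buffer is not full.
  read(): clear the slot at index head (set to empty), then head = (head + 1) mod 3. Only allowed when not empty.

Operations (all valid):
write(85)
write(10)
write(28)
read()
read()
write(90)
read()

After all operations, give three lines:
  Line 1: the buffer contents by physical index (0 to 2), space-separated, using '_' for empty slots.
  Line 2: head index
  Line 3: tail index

write(85): buf=[85 _ _], head=0, tail=1, size=1
write(10): buf=[85 10 _], head=0, tail=2, size=2
write(28): buf=[85 10 28], head=0, tail=0, size=3
read(): buf=[_ 10 28], head=1, tail=0, size=2
read(): buf=[_ _ 28], head=2, tail=0, size=1
write(90): buf=[90 _ 28], head=2, tail=1, size=2
read(): buf=[90 _ _], head=0, tail=1, size=1

Answer: 90 _ _
0
1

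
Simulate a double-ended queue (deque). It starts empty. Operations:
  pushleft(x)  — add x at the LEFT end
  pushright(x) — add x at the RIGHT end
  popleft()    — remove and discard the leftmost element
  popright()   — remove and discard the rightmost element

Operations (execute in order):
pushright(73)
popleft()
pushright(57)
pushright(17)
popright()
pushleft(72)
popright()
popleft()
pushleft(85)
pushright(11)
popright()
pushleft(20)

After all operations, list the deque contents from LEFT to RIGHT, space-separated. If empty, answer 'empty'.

pushright(73): [73]
popleft(): []
pushright(57): [57]
pushright(17): [57, 17]
popright(): [57]
pushleft(72): [72, 57]
popright(): [72]
popleft(): []
pushleft(85): [85]
pushright(11): [85, 11]
popright(): [85]
pushleft(20): [20, 85]

Answer: 20 85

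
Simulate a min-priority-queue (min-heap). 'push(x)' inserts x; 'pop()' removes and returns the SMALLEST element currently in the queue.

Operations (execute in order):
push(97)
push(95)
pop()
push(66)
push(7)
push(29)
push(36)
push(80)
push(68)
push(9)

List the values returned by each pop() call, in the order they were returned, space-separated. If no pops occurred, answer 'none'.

push(97): heap contents = [97]
push(95): heap contents = [95, 97]
pop() → 95: heap contents = [97]
push(66): heap contents = [66, 97]
push(7): heap contents = [7, 66, 97]
push(29): heap contents = [7, 29, 66, 97]
push(36): heap contents = [7, 29, 36, 66, 97]
push(80): heap contents = [7, 29, 36, 66, 80, 97]
push(68): heap contents = [7, 29, 36, 66, 68, 80, 97]
push(9): heap contents = [7, 9, 29, 36, 66, 68, 80, 97]

Answer: 95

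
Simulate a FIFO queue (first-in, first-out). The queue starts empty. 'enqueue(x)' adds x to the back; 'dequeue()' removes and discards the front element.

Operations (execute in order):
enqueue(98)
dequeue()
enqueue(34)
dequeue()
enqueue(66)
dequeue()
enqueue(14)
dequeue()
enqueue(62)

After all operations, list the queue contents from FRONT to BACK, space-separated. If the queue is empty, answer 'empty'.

enqueue(98): [98]
dequeue(): []
enqueue(34): [34]
dequeue(): []
enqueue(66): [66]
dequeue(): []
enqueue(14): [14]
dequeue(): []
enqueue(62): [62]

Answer: 62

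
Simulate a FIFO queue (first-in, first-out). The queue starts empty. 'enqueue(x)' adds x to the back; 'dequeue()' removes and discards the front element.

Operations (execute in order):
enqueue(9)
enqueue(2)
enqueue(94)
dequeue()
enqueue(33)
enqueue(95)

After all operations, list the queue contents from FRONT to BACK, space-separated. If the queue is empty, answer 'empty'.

Answer: 2 94 33 95

Derivation:
enqueue(9): [9]
enqueue(2): [9, 2]
enqueue(94): [9, 2, 94]
dequeue(): [2, 94]
enqueue(33): [2, 94, 33]
enqueue(95): [2, 94, 33, 95]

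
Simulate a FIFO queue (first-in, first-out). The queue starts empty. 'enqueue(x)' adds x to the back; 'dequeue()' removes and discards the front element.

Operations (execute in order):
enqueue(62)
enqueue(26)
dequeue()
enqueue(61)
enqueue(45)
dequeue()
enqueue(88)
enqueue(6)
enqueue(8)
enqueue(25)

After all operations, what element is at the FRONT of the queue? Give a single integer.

Answer: 61

Derivation:
enqueue(62): queue = [62]
enqueue(26): queue = [62, 26]
dequeue(): queue = [26]
enqueue(61): queue = [26, 61]
enqueue(45): queue = [26, 61, 45]
dequeue(): queue = [61, 45]
enqueue(88): queue = [61, 45, 88]
enqueue(6): queue = [61, 45, 88, 6]
enqueue(8): queue = [61, 45, 88, 6, 8]
enqueue(25): queue = [61, 45, 88, 6, 8, 25]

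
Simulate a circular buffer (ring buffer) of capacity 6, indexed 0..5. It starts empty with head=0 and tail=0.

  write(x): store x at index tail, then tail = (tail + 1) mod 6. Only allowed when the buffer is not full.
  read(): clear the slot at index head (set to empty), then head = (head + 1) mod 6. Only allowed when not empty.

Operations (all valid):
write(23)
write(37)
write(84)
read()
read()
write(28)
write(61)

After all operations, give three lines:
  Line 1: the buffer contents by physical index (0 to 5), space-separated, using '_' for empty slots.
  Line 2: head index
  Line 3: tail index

write(23): buf=[23 _ _ _ _ _], head=0, tail=1, size=1
write(37): buf=[23 37 _ _ _ _], head=0, tail=2, size=2
write(84): buf=[23 37 84 _ _ _], head=0, tail=3, size=3
read(): buf=[_ 37 84 _ _ _], head=1, tail=3, size=2
read(): buf=[_ _ 84 _ _ _], head=2, tail=3, size=1
write(28): buf=[_ _ 84 28 _ _], head=2, tail=4, size=2
write(61): buf=[_ _ 84 28 61 _], head=2, tail=5, size=3

Answer: _ _ 84 28 61 _
2
5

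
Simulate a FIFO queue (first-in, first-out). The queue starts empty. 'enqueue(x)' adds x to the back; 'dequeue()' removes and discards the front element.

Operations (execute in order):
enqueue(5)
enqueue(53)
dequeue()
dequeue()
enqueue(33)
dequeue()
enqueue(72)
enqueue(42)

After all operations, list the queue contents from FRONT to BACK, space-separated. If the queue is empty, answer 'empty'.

enqueue(5): [5]
enqueue(53): [5, 53]
dequeue(): [53]
dequeue(): []
enqueue(33): [33]
dequeue(): []
enqueue(72): [72]
enqueue(42): [72, 42]

Answer: 72 42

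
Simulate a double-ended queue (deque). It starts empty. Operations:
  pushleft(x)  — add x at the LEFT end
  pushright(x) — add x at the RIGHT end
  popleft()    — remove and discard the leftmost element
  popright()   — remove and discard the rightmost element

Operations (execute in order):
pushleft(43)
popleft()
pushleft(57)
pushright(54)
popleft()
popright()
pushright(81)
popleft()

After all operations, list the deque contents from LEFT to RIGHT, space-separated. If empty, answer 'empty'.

pushleft(43): [43]
popleft(): []
pushleft(57): [57]
pushright(54): [57, 54]
popleft(): [54]
popright(): []
pushright(81): [81]
popleft(): []

Answer: empty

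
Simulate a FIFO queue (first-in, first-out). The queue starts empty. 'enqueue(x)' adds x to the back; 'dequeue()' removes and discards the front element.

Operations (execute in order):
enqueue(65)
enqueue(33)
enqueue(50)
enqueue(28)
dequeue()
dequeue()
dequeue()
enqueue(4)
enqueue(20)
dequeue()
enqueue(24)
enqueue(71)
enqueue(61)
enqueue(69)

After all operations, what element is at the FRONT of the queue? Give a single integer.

enqueue(65): queue = [65]
enqueue(33): queue = [65, 33]
enqueue(50): queue = [65, 33, 50]
enqueue(28): queue = [65, 33, 50, 28]
dequeue(): queue = [33, 50, 28]
dequeue(): queue = [50, 28]
dequeue(): queue = [28]
enqueue(4): queue = [28, 4]
enqueue(20): queue = [28, 4, 20]
dequeue(): queue = [4, 20]
enqueue(24): queue = [4, 20, 24]
enqueue(71): queue = [4, 20, 24, 71]
enqueue(61): queue = [4, 20, 24, 71, 61]
enqueue(69): queue = [4, 20, 24, 71, 61, 69]

Answer: 4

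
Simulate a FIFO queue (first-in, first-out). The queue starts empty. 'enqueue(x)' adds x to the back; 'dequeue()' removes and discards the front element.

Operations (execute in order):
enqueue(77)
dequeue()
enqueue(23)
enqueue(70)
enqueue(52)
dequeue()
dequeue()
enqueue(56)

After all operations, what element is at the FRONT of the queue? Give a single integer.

enqueue(77): queue = [77]
dequeue(): queue = []
enqueue(23): queue = [23]
enqueue(70): queue = [23, 70]
enqueue(52): queue = [23, 70, 52]
dequeue(): queue = [70, 52]
dequeue(): queue = [52]
enqueue(56): queue = [52, 56]

Answer: 52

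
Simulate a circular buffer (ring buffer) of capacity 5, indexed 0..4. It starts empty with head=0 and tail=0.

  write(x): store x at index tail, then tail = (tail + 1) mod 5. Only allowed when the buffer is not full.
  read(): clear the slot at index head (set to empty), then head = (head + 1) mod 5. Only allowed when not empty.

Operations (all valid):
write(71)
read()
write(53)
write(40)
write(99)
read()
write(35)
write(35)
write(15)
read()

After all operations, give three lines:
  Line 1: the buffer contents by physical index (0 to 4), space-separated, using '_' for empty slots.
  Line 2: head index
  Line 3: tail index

write(71): buf=[71 _ _ _ _], head=0, tail=1, size=1
read(): buf=[_ _ _ _ _], head=1, tail=1, size=0
write(53): buf=[_ 53 _ _ _], head=1, tail=2, size=1
write(40): buf=[_ 53 40 _ _], head=1, tail=3, size=2
write(99): buf=[_ 53 40 99 _], head=1, tail=4, size=3
read(): buf=[_ _ 40 99 _], head=2, tail=4, size=2
write(35): buf=[_ _ 40 99 35], head=2, tail=0, size=3
write(35): buf=[35 _ 40 99 35], head=2, tail=1, size=4
write(15): buf=[35 15 40 99 35], head=2, tail=2, size=5
read(): buf=[35 15 _ 99 35], head=3, tail=2, size=4

Answer: 35 15 _ 99 35
3
2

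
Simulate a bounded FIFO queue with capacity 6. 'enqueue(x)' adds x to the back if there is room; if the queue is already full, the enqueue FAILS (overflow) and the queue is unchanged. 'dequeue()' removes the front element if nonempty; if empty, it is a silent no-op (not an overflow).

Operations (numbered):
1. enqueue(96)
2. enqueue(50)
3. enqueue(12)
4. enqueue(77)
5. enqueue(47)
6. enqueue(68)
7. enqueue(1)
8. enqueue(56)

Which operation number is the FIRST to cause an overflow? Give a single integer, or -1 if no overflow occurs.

1. enqueue(96): size=1
2. enqueue(50): size=2
3. enqueue(12): size=3
4. enqueue(77): size=4
5. enqueue(47): size=5
6. enqueue(68): size=6
7. enqueue(1): size=6=cap → OVERFLOW (fail)
8. enqueue(56): size=6=cap → OVERFLOW (fail)

Answer: 7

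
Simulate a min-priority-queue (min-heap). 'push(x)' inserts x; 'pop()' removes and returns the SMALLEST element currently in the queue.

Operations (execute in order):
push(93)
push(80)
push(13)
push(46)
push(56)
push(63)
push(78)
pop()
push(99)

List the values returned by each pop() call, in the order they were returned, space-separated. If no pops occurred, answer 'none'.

Answer: 13

Derivation:
push(93): heap contents = [93]
push(80): heap contents = [80, 93]
push(13): heap contents = [13, 80, 93]
push(46): heap contents = [13, 46, 80, 93]
push(56): heap contents = [13, 46, 56, 80, 93]
push(63): heap contents = [13, 46, 56, 63, 80, 93]
push(78): heap contents = [13, 46, 56, 63, 78, 80, 93]
pop() → 13: heap contents = [46, 56, 63, 78, 80, 93]
push(99): heap contents = [46, 56, 63, 78, 80, 93, 99]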